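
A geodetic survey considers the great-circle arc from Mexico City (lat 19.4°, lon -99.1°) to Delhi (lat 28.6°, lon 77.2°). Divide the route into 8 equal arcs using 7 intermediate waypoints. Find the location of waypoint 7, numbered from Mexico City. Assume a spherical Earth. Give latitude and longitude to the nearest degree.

≈ lat 45°, lon 75°

Write both endpoints as unit vectors p₁, p₂ with components (cos φ cos λ, cos φ sin λ, sin φ).
The central angle between the endpoints is δ = arccos(p₁·p₂) ≈ 2.302 rad (131.9°).
Interpolate at f = 7/8 with slerp weights a = sin((1−f)δ)/sin δ ≈ 0.381, b = sin(fδ)/sin δ ≈ 1.213.
p = a·p₁ + b·p₂ ≈ (0.179, 0.684, 0.707); φ = arcsin(p_z) ≈ 45.02°, λ = atan2(p_y, p_x) ≈ 75.32°.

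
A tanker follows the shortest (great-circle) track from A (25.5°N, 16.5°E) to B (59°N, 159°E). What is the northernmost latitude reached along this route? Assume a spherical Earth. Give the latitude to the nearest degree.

≈ 74°N

The great circle lies in the plane with unit normal n̂ = (p₁ × p₂)/|p₁ × p₂|.
Here n̂_z ≈ +0.283; the vertex latitude is φ_max = arccos|n̂_z| ≈ 73.6°.
Check via Clairaut: cos φ_max = |cos φ₁| · sin C = cos(25.5°)·sin(18.3°) ≈ 0.283, again giving ≈ 73.6°.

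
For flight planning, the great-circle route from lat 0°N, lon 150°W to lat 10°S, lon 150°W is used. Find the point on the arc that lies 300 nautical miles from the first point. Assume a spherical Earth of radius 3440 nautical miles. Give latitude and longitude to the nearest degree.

≈ lat 5°S, lon 150°W

The haversine formula gives a central angle δ ≈ 0.175 rad (10.0°) between the endpoints. The total great-circle distance is δ·R ≈ 0.175 × 3440 ≈ 600 nmi, so the target fraction is f = 300/600 ≈ 0.500.
Interpolate at f ≈ 0.500 with slerp weights a = sin((1−f)δ)/sin δ ≈ 0.502, b = sin(fδ)/sin δ ≈ 0.502.
p = a·p₁ + b·p₂ ≈ (-0.863, -0.498, -0.087); φ = arcsin(p_z) ≈ -5.00°, λ = atan2(p_y, p_x) ≈ -150.00°.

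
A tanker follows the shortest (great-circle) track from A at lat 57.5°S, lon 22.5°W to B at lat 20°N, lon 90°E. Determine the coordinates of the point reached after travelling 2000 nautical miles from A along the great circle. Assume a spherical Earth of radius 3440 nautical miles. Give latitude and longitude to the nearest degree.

≈ lat 48°S, lon 32°E

Write both endpoints as unit vectors p₁, p₂ with components (cos φ cos λ, cos φ sin λ, sin φ).
The central angle between the endpoints is δ = arccos(p₁·p₂) ≈ 2.073 rad (118.8°). The total great-circle distance is δ·R ≈ 2.073 × 3440 ≈ 7132 nmi, so the target fraction is f = 2000/7132 ≈ 0.280.
Interpolate at f ≈ 0.280 with slerp weights a = sin((1−f)δ)/sin δ ≈ 1.138, b = sin(fδ)/sin δ ≈ 0.627.
p = a·p₁ + b·p₂ ≈ (0.565, 0.355, -0.745); φ = arcsin(p_z) ≈ -48.16°, λ = atan2(p_y, p_x) ≈ 32.16°.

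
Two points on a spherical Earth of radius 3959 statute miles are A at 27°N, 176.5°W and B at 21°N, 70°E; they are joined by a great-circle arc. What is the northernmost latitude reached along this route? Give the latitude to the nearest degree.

≈ 39°N

The great circle lies in the plane with unit normal n̂ = (p₁ × p₂)/|p₁ × p₂|.
Here n̂_z ≈ -0.774; the vertex latitude is φ_max = arccos|n̂_z| ≈ 39.3°.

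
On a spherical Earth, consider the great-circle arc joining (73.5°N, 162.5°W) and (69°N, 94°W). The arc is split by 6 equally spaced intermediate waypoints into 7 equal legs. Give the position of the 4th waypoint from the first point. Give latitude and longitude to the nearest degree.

≈ (74°N, 118°W)

Convert each endpoint to a unit vector on the sphere (x = cos φ cos λ, y = cos φ sin λ, z = sin φ).
The central angle between the endpoints is δ = arccos(p₁·p₂) ≈ 0.370 rad (21.2°).
Interpolate at f = 4/7 with slerp weights a = sin((1−f)δ)/sin δ ≈ 0.437, b = sin(fδ)/sin δ ≈ 0.580.
p = a·p₁ + b·p₂ ≈ (-0.133, -0.245, 0.960); φ = arcsin(p_z) ≈ 73.83°, λ = atan2(p_y, p_x) ≈ -118.48°.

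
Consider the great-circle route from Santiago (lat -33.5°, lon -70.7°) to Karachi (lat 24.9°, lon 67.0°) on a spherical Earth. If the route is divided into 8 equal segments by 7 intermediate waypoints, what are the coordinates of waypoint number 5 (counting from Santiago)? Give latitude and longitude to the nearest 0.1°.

The haversine formula gives a central angle δ ≈ 2.485 rad (142.4°) between the endpoints.
Interpolate at f = 5/8 with slerp weights a = sin((1−f)δ)/sin δ ≈ 1.314, b = sin(fδ)/sin δ ≈ 1.637.
p = a·p₁ + b·p₂ ≈ (0.942, 0.333, -0.036); φ = arcsin(p_z) ≈ -2.07°, λ = atan2(p_y, p_x) ≈ 19.44°.

≈ lat -2.1°, lon 19.4°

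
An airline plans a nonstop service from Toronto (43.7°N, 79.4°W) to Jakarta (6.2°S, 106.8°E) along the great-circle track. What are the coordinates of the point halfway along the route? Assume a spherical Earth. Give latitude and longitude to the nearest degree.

≈ (64°N, 123°E)

From cos δ = sin φ₁ sin φ₂ + cos φ₁ cos φ₂ cos Δλ, the central angle is δ ≈ 2.480 rad (142.1°).
Interpolate at f = 1/2 with slerp weights a = sin((1−f)δ)/sin δ ≈ 1.540, b = sin(fδ)/sin δ ≈ 1.540.
p = a·p₁ + b·p₂ ≈ (-0.238, 0.371, 0.898); φ = arcsin(p_z) ≈ 63.84°, λ = atan2(p_y, p_x) ≈ 122.63°.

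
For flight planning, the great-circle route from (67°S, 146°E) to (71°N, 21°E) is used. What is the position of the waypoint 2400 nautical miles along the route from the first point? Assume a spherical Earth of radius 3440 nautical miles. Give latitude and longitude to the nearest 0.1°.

≈ (33.8°S, 107.6°E)

From cos δ = sin φ₁ sin φ₂ + cos φ₁ cos φ₂ cos Δλ, the central angle is δ ≈ 2.803 rad (160.6°). The total great-circle distance is δ·R ≈ 2.803 × 3440 ≈ 9643 nmi, so the target fraction is f = 2400/9643 ≈ 0.249.
Interpolate at f ≈ 0.249 with slerp weights a = sin((1−f)δ)/sin δ ≈ 2.592, b = sin(fδ)/sin δ ≈ 1.936.
p = a·p₁ + b·p₂ ≈ (-0.251, 0.792, -0.556); φ = arcsin(p_z) ≈ -33.78°, λ = atan2(p_y, p_x) ≈ 107.60°.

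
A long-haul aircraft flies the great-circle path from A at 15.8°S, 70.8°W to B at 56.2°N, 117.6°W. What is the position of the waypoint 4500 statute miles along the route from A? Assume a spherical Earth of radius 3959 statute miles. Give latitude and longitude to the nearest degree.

≈ 43°N, 101°W

From cos δ = sin φ₁ sin φ₂ + cos φ₁ cos φ₂ cos Δλ, the central angle is δ ≈ 1.430 rad (81.9°). The total great-circle distance is δ·R ≈ 1.430 × 3959 ≈ 5662 mi, so the target fraction is f = 4500/5662 ≈ 0.795.
Interpolate at f ≈ 0.795 with slerp weights a = sin((1−f)δ)/sin δ ≈ 0.292, b = sin(fδ)/sin δ ≈ 0.916.
p = a·p₁ + b·p₂ ≈ (-0.144, -0.717, 0.682); φ = arcsin(p_z) ≈ 42.99°, λ = atan2(p_y, p_x) ≈ -101.33°.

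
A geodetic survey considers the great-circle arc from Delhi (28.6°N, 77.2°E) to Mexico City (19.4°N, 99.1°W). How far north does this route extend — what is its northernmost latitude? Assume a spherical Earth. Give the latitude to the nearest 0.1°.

≈ 85.9°N

The great circle lies in the plane with unit normal n̂ = (p₁ × p₂)/|p₁ × p₂|.
Here n̂_z ≈ -0.072; the vertex latitude is φ_max = arccos|n̂_z| ≈ 85.9°.
Check via Clairaut: cos φ_max = |cos φ₁| · sin C = cos(28.6°)·sin(4.7°) ≈ 0.072, again giving ≈ 85.9°.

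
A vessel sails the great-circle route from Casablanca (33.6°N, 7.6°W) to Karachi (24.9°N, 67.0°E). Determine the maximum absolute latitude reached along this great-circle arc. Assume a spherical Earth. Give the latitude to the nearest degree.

≈ 36°N

The great circle lies in the plane with unit normal n̂ = (p₁ × p₂)/|p₁ × p₂|.
Here n̂_z ≈ +0.808; the vertex latitude is φ_max = arccos|n̂_z| ≈ 36.1°.
Check via Clairaut: cos φ_max = |cos φ₁| · sin C = cos(33.6°)·sin(76.0°) ≈ 0.808, again giving ≈ 36.1°.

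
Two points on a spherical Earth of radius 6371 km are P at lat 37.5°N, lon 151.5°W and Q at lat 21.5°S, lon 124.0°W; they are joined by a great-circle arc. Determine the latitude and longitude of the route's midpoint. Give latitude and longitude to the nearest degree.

Convert each endpoint to a unit vector on the sphere (x = cos φ cos λ, y = cos φ sin λ, z = sin φ).
The central angle between the endpoints is δ = arccos(p₁·p₂) ≈ 1.124 rad (64.4°).
Interpolate at f = 1/2 with slerp weights a = sin((1−f)δ)/sin δ ≈ 0.591, b = sin(fδ)/sin δ ≈ 0.591.
p = a·p₁ + b·p₂ ≈ (-0.720, -0.680, 0.143); φ = arcsin(p_z) ≈ 8.23°, λ = atan2(p_y, p_x) ≈ -136.64°.

≈ lat 8°N, lon 137°W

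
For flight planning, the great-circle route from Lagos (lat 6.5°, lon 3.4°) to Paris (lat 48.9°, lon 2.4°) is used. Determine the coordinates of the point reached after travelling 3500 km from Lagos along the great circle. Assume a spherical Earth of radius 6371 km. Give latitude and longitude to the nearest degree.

≈ lat 38°, lon 3°

From cos δ = sin φ₁ sin φ₂ + cos φ₁ cos φ₂ cos Δλ, the central angle is δ ≈ 0.740 rad (42.4°). The total great-circle distance is δ·R ≈ 0.740 × 6371 ≈ 4716 km, so the target fraction is f = 3500/4716 ≈ 0.742.
Interpolate at f ≈ 0.742 with slerp weights a = sin((1−f)δ)/sin δ ≈ 0.281, b = sin(fδ)/sin δ ≈ 0.774.
p = a·p₁ + b·p₂ ≈ (0.787, 0.038, 0.615); φ = arcsin(p_z) ≈ 37.97°, λ = atan2(p_y, p_x) ≈ 2.75°.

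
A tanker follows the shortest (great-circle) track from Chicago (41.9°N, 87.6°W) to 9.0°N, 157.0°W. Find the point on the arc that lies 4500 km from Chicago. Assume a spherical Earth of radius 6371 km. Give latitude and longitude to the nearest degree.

≈ 27°N, 134°W

The haversine formula gives a central angle δ ≈ 1.199 rad (68.7°) between the endpoints. The total great-circle distance is δ·R ≈ 1.199 × 6371 ≈ 7640 km, so the target fraction is f = 4500/7640 ≈ 0.589.
Interpolate at f ≈ 0.589 with slerp weights a = sin((1−f)δ)/sin δ ≈ 0.508, b = sin(fδ)/sin δ ≈ 0.697.
p = a·p₁ + b·p₂ ≈ (-0.617, -0.646, 0.448); φ = arcsin(p_z) ≈ 26.62°, λ = atan2(p_y, p_x) ≈ -133.69°.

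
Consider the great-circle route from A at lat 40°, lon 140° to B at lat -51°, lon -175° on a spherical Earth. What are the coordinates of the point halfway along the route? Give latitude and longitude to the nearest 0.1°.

≈ lat -5.9°, lon 160.2°

Write both endpoints as unit vectors p₁, p₂ with components (cos φ cos λ, cos φ sin λ, sin φ).
The central angle between the endpoints is δ = arccos(p₁·p₂) ≈ 1.730 rad (99.1°).
Interpolate at f = 1/2 with slerp weights a = sin((1−f)δ)/sin δ ≈ 0.771, b = sin(fδ)/sin δ ≈ 0.771.
p = a·p₁ + b·p₂ ≈ (-0.936, 0.337, -0.104); φ = arcsin(p_z) ≈ -5.95°, λ = atan2(p_y, p_x) ≈ 160.18°.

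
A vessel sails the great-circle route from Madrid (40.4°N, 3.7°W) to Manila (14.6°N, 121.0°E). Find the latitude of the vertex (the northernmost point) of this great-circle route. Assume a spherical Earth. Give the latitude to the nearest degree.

≈ 51°N

The great circle lies in the plane with unit normal n̂ = (p₁ × p₂)/|p₁ × p₂|.
Here n̂_z ≈ +0.627; the vertex latitude is φ_max = arccos|n̂_z| ≈ 51.2°.
Check via Clairaut: cos φ_max = |cos φ₁| · sin C = cos(40.4°)·sin(55.4°) ≈ 0.627, again giving ≈ 51.2°.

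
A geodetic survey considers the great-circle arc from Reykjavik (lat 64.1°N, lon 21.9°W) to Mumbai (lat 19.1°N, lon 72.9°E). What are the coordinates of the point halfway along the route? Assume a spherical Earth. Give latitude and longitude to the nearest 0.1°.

≈ lat 50.6°N, lon 47.3°E

Write both endpoints as unit vectors p₁, p₂ with components (cos φ cos λ, cos φ sin λ, sin φ).
The central angle between the endpoints is δ = arccos(p₁·p₂) ≈ 1.308 rad (74.9°).
Interpolate at f = 1/2 with slerp weights a = sin((1−f)δ)/sin δ ≈ 0.630, b = sin(fδ)/sin δ ≈ 0.630.
p = a·p₁ + b·p₂ ≈ (0.430, 0.466, 0.773); φ = arcsin(p_z) ≈ 50.61°, λ = atan2(p_y, p_x) ≈ 47.30°.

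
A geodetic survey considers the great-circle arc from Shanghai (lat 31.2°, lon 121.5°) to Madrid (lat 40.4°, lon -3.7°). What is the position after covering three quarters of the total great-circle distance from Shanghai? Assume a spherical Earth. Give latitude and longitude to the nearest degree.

From cos δ = sin φ₁ sin φ₂ + cos φ₁ cos φ₂ cos Δλ, the central angle is δ ≈ 1.611 rad (92.3°).
Interpolate at f = 3/4 with slerp weights a = sin((1−f)δ)/sin δ ≈ 0.392, b = sin(fδ)/sin δ ≈ 0.936.
p = a·p₁ + b·p₂ ≈ (0.536, 0.240, 0.810); φ = arcsin(p_z) ≈ 54.05°, λ = atan2(p_y, p_x) ≈ 24.13°.

≈ lat 54°, lon 24°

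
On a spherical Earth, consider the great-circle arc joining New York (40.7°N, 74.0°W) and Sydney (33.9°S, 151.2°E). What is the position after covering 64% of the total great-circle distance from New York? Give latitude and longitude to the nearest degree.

≈ 4°S, 163°W

Convert each endpoint to a unit vector on the sphere (x = cos φ cos λ, y = cos φ sin λ, z = sin φ).
The central angle between the endpoints is δ = arccos(p₁·p₂) ≈ 2.510 rad (143.8°).
Interpolate at f = 0.64 with slerp weights a = sin((1−f)δ)/sin δ ≈ 1.331, b = sin(fδ)/sin δ ≈ 1.693.
p = a·p₁ + b·p₂ ≈ (-0.953, -0.293, -0.076); φ = arcsin(p_z) ≈ -4.38°, λ = atan2(p_y, p_x) ≈ -162.92°.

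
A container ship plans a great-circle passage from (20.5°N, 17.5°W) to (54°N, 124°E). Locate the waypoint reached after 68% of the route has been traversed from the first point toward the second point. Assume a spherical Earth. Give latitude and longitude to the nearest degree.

≈ (70°N, 61°E)

From cos δ = sin φ₁ sin φ₂ + cos φ₁ cos φ₂ cos Δλ, the central angle is δ ≈ 1.719 rad (98.5°).
Interpolate at f = 0.68 with slerp weights a = sin((1−f)δ)/sin δ ≈ 0.529, b = sin(fδ)/sin δ ≈ 0.930.
p = a·p₁ + b·p₂ ≈ (0.166, 0.305, 0.938); φ = arcsin(p_z) ≈ 69.70°, λ = atan2(p_y, p_x) ≈ 61.37°.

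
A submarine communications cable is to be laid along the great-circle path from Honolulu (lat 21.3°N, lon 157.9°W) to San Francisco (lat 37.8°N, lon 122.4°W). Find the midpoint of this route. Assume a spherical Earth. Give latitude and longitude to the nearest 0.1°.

The haversine formula gives a central angle δ ≈ 0.606 rad (34.7°) between the endpoints.
Interpolate at f = 1/2 with slerp weights a = sin((1−f)δ)/sin δ ≈ 0.524, b = sin(fδ)/sin δ ≈ 0.524.
p = a·p₁ + b·p₂ ≈ (-0.674, -0.533, 0.511); φ = arcsin(p_z) ≈ 30.76°, λ = atan2(p_y, p_x) ≈ -141.66°.

≈ lat 30.8°N, lon 141.7°W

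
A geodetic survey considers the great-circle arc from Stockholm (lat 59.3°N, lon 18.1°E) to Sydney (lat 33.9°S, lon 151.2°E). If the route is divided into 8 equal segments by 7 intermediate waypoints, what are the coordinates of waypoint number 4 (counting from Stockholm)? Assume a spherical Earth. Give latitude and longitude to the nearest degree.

≈ lat 26°N, lon 113°E

Convert each endpoint to a unit vector on the sphere (x = cos φ cos λ, y = cos φ sin λ, z = sin φ).
The central angle between the endpoints is δ = arccos(p₁·p₂) ≈ 2.448 rad (140.3°).
Interpolate at f = 4/8 with slerp weights a = sin((1−f)δ)/sin δ ≈ 1.472, b = sin(fδ)/sin δ ≈ 1.472.
p = a·p₁ + b·p₂ ≈ (-0.356, 0.822, 0.445); φ = arcsin(p_z) ≈ 26.40°, λ = atan2(p_y, p_x) ≈ 113.43°.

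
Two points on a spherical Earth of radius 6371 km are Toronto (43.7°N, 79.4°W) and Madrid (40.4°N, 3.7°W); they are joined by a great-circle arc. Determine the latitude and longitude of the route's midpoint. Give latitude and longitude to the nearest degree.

≈ 49°N, 40°W

Convert each endpoint to a unit vector on the sphere (x = cos φ cos λ, y = cos φ sin λ, z = sin φ).
The central angle between the endpoints is δ = arccos(p₁·p₂) ≈ 0.947 rad (54.3°).
Interpolate at f = 1/2 with slerp weights a = sin((1−f)δ)/sin δ ≈ 0.562, b = sin(fδ)/sin δ ≈ 0.562.
p = a·p₁ + b·p₂ ≈ (0.502, -0.427, 0.752); φ = arcsin(p_z) ≈ 48.79°, λ = atan2(p_y, p_x) ≈ -40.39°.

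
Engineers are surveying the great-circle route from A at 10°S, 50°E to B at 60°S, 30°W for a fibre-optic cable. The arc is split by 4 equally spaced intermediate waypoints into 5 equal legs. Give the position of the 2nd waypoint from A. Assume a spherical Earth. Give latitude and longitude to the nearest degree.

≈ 36°S, 32°E

From cos δ = sin φ₁ sin φ₂ + cos φ₁ cos φ₂ cos Δλ, the central angle is δ ≈ 1.333 rad (76.4°).
Interpolate at f = 2/5 with slerp weights a = sin((1−f)δ)/sin δ ≈ 0.738, b = sin(fδ)/sin δ ≈ 0.523.
p = a·p₁ + b·p₂ ≈ (0.694, 0.426, -0.581); φ = arcsin(p_z) ≈ -35.52°, λ = atan2(p_y, p_x) ≈ 31.56°.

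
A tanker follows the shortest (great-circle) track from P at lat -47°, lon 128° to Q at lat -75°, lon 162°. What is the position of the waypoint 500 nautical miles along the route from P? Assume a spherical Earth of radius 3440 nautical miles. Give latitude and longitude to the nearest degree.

Convert each endpoint to a unit vector on the sphere (x = cos φ cos λ, y = cos φ sin λ, z = sin φ).
The central angle between the endpoints is δ = arccos(p₁·p₂) ≈ 0.550 rad (31.5°). The total great-circle distance is δ·R ≈ 0.550 × 3440 ≈ 1890 nmi, so the target fraction is f = 500/1890 ≈ 0.264.
Interpolate at f ≈ 0.264 with slerp weights a = sin((1−f)δ)/sin δ ≈ 0.753, b = sin(fδ)/sin δ ≈ 0.277.
p = a·p₁ + b·p₂ ≈ (-0.384, 0.427, -0.819); φ = arcsin(p_z) ≈ -54.94°, λ = atan2(p_y, p_x) ≈ 132.01°.

≈ lat -55°, lon 132°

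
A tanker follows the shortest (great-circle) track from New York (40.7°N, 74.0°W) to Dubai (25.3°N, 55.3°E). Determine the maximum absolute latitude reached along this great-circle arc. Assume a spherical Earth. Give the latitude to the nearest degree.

The great circle lies in the plane with unit normal n̂ = (p₁ × p₂)/|p₁ × p₂|.
Here n̂_z ≈ +0.537; the vertex latitude is φ_max = arccos|n̂_z| ≈ 57.5°.
Check via Clairaut: cos φ_max = |cos φ₁| · sin C = cos(40.7°)·sin(45.1°) ≈ 0.537, again giving ≈ 57.5°.

≈ 58°N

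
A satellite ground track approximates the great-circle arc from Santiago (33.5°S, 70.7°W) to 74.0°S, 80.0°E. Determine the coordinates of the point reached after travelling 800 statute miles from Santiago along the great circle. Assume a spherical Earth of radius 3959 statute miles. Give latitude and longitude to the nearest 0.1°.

Write both endpoints as unit vectors p₁, p₂ with components (cos φ cos λ, cos φ sin λ, sin φ).
The central angle between the endpoints is δ = arccos(p₁·p₂) ≈ 1.234 rad (70.7°). The total great-circle distance is δ·R ≈ 1.234 × 3959 ≈ 4887 mi, so the target fraction is f = 800/4887 ≈ 0.164.
Interpolate at f ≈ 0.164 with slerp weights a = sin((1−f)δ)/sin δ ≈ 0.909, b = sin(fδ)/sin δ ≈ 0.213.
p = a·p₁ + b·p₂ ≈ (0.261, -0.658, -0.706); φ = arcsin(p_z) ≈ -44.94°, λ = atan2(p_y, p_x) ≈ -68.38°.

≈ 44.9°S, 68.4°W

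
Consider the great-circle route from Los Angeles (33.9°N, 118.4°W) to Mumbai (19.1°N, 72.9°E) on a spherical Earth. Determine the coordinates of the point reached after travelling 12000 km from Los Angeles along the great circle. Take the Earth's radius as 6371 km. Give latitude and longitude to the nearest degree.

Convert each endpoint to a unit vector on the sphere (x = cos φ cos λ, y = cos φ sin λ, z = sin φ).
The central angle between the endpoints is δ = arccos(p₁·p₂) ≈ 2.198 rad (125.9°). The total great-circle distance is δ·R ≈ 2.198 × 6371 ≈ 14001 km, so the target fraction is f = 12000/14001 ≈ 0.857.
Interpolate at f ≈ 0.857 with slerp weights a = sin((1−f)δ)/sin δ ≈ 0.382, b = sin(fδ)/sin δ ≈ 1.175.
p = a·p₁ + b·p₂ ≈ (0.176, 0.783, 0.597); φ = arcsin(p_z) ≈ 36.67°, λ = atan2(p_y, p_x) ≈ 77.34°.

≈ (37°N, 77°E)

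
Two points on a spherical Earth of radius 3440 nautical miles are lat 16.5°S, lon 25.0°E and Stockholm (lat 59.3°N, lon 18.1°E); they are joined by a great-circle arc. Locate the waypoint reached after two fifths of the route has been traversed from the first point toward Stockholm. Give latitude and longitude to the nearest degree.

From cos δ = sin φ₁ sin φ₂ + cos φ₁ cos φ₂ cos Δλ, the central angle is δ ≈ 1.327 rad (76.0°).
Interpolate at f = 2/5 with slerp weights a = sin((1−f)δ)/sin δ ≈ 0.736, b = sin(fδ)/sin δ ≈ 0.522.
p = a·p₁ + b·p₂ ≈ (0.893, 0.381, 0.239); φ = arcsin(p_z) ≈ 13.85°, λ = atan2(p_y, p_x) ≈ 23.11°.

≈ lat 14°N, lon 23°E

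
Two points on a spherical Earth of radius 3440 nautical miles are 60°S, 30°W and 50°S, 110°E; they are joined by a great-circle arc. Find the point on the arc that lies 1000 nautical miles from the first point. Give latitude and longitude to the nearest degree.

The haversine formula gives a central angle δ ≈ 1.140 rad (65.3°) between the endpoints. The total great-circle distance is δ·R ≈ 1.140 × 3440 ≈ 3923 nmi, so the target fraction is f = 1000/3923 ≈ 0.255.
Interpolate at f ≈ 0.255 with slerp weights a = sin((1−f)δ)/sin δ ≈ 0.826, b = sin(fδ)/sin δ ≈ 0.315.
p = a·p₁ + b·p₂ ≈ (0.289, -0.016, -0.957); φ = arcsin(p_z) ≈ -73.20°, λ = atan2(p_y, p_x) ≈ -3.20°.

≈ 73°S, 3°W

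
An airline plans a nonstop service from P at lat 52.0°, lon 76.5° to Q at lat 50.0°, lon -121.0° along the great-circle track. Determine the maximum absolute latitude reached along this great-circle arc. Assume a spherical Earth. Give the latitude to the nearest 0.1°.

≈ 83.0°

The great circle lies in the plane with unit normal n̂ = (p₁ × p₂)/|p₁ × p₂|.
Here n̂_z ≈ +0.122; the vertex latitude is φ_max = arccos|n̂_z| ≈ 83.0°.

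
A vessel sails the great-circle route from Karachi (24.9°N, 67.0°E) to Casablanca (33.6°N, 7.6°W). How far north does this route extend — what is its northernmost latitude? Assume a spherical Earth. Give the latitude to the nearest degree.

The great circle lies in the plane with unit normal n̂ = (p₁ × p₂)/|p₁ × p₂|.
Here n̂_z ≈ -0.808; the vertex latitude is φ_max = arccos|n̂_z| ≈ 36.1°.

≈ 36°N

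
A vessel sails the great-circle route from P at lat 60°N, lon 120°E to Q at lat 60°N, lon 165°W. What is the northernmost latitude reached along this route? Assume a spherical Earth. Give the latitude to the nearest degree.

The great circle lies in the plane with unit normal n̂ = (p₁ × p₂)/|p₁ × p₂|.
Here n̂_z ≈ +0.416; the vertex latitude is φ_max = arccos|n̂_z| ≈ 65.4°.
Check via Clairaut: cos φ_max = |cos φ₁| · sin C = cos(60.0°)·sin(56.4°) ≈ 0.416, again giving ≈ 65.4°.

≈ 65°N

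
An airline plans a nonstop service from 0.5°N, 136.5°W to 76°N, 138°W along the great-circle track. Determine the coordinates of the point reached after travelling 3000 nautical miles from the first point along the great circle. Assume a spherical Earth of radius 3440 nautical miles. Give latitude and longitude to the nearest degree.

Convert each endpoint to a unit vector on the sphere (x = cos φ cos λ, y = cos φ sin λ, z = sin φ).
The central angle between the endpoints is δ = arccos(p₁·p₂) ≈ 1.318 rad (75.5°). The total great-circle distance is δ·R ≈ 1.318 × 3440 ≈ 4533 nmi, so the target fraction is f = 3000/4533 ≈ 0.662.
Interpolate at f ≈ 0.662 with slerp weights a = sin((1−f)δ)/sin δ ≈ 0.445, b = sin(fδ)/sin δ ≈ 0.791.
p = a·p₁ + b·p₂ ≈ (-0.465, -0.435, 0.771); φ = arcsin(p_z) ≈ 50.47°, λ = atan2(p_y, p_x) ≈ -136.95°.

≈ 50°N, 137°W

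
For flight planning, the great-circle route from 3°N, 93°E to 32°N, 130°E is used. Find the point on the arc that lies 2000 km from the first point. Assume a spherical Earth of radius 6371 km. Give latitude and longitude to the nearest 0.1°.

The haversine formula gives a central angle δ ≈ 0.790 rad (45.2°) between the endpoints. The total great-circle distance is δ·R ≈ 0.790 × 6371 ≈ 5031 km, so the target fraction is f = 2000/5031 ≈ 0.398.
Interpolate at f ≈ 0.398 with slerp weights a = sin((1−f)δ)/sin δ ≈ 0.645, b = sin(fδ)/sin δ ≈ 0.435.
p = a·p₁ + b·p₂ ≈ (-0.271, 0.926, 0.264); φ = arcsin(p_z) ≈ 15.32°, λ = atan2(p_y, p_x) ≈ 106.30°.

≈ 15.3°N, 106.3°E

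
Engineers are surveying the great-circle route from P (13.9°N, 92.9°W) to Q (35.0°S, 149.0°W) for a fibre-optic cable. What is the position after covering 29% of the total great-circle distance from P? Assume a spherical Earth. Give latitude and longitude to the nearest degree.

Convert each endpoint to a unit vector on the sphere (x = cos φ cos λ, y = cos φ sin λ, z = sin φ).
The central angle between the endpoints is δ = arccos(p₁·p₂) ≈ 1.260 rad (72.2°).
Interpolate at f = 0.29 with slerp weights a = sin((1−f)δ)/sin δ ≈ 0.819, b = sin(fδ)/sin δ ≈ 0.375.
p = a·p₁ + b·p₂ ≈ (-0.304, -0.953, -0.018); φ = arcsin(p_z) ≈ -1.06°, λ = atan2(p_y, p_x) ≈ -107.69°.

≈ (1°S, 108°W)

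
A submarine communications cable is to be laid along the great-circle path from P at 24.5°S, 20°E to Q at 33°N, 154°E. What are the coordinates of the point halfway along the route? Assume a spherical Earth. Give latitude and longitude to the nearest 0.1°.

≈ 10.7°N, 81.5°E

Write both endpoints as unit vectors p₁, p₂ with components (cos φ cos λ, cos φ sin λ, sin φ).
The central angle between the endpoints is δ = arccos(p₁·p₂) ≈ 2.428 rad (139.1°).
Interpolate at f = 1/2 with slerp weights a = sin((1−f)δ)/sin δ ≈ 1.431, b = sin(fδ)/sin δ ≈ 1.431.
p = a·p₁ + b·p₂ ≈ (0.145, 0.972, 0.186); φ = arcsin(p_z) ≈ 10.72°, λ = atan2(p_y, p_x) ≈ 81.51°.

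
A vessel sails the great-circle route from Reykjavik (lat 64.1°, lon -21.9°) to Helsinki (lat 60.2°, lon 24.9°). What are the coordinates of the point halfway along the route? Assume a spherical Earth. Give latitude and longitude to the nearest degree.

Convert each endpoint to a unit vector on the sphere (x = cos φ cos λ, y = cos φ sin λ, z = sin φ).
The central angle between the endpoints is δ = arccos(p₁·p₂) ≈ 0.379 rad (21.7°).
Interpolate at f = 1/2 with slerp weights a = sin((1−f)δ)/sin δ ≈ 0.509, b = sin(fδ)/sin δ ≈ 0.509.
p = a·p₁ + b·p₂ ≈ (0.436, 0.024, 0.900); φ = arcsin(p_z) ≈ 64.12°, λ = atan2(p_y, p_x) ≈ 3.10°.

≈ lat 64°, lon 3°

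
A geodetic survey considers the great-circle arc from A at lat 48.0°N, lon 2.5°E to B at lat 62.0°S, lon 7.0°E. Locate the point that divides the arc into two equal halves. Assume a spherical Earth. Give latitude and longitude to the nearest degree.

Write both endpoints as unit vectors p₁, p₂ with components (cos φ cos λ, cos φ sin λ, sin φ).
The central angle between the endpoints is δ = arccos(p₁·p₂) ≈ 1.921 rad (110.1°).
Interpolate at f = 1/2 with slerp weights a = sin((1−f)δ)/sin δ ≈ 0.872, b = sin(fδ)/sin δ ≈ 0.872.
p = a·p₁ + b·p₂ ≈ (0.990, 0.075, -0.122); φ = arcsin(p_z) ≈ -7.01°, λ = atan2(p_y, p_x) ≈ 4.36°.

≈ lat 7°S, lon 4°E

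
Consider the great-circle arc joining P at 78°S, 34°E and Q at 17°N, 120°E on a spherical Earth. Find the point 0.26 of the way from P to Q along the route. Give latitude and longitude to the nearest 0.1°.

≈ 58.8°S, 96.0°E

Write both endpoints as unit vectors p₁, p₂ with components (cos φ cos λ, cos φ sin λ, sin φ).
The central angle between the endpoints is δ = arccos(p₁·p₂) ≈ 1.846 rad (105.8°).
Interpolate at f = 0.26 with slerp weights a = sin((1−f)δ)/sin δ ≈ 1.018, b = sin(fδ)/sin δ ≈ 0.480.
p = a·p₁ + b·p₂ ≈ (-0.054, 0.516, -0.855); φ = arcsin(p_z) ≈ -58.76°, λ = atan2(p_y, p_x) ≈ 95.99°.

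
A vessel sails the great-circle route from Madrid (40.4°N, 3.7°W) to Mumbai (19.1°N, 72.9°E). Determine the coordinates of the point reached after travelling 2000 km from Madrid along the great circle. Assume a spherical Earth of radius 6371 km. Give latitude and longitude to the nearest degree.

≈ 40°N, 20°E

The haversine formula gives a central angle δ ≈ 1.182 rad (67.7°) between the endpoints. The total great-circle distance is δ·R ≈ 1.182 × 6371 ≈ 7532 km, so the target fraction is f = 2000/7532 ≈ 0.266.
Interpolate at f ≈ 0.266 with slerp weights a = sin((1−f)δ)/sin δ ≈ 0.825, b = sin(fδ)/sin δ ≈ 0.334.
p = a·p₁ + b·p₂ ≈ (0.719, 0.261, 0.644); φ = arcsin(p_z) ≈ 40.07°, λ = atan2(p_y, p_x) ≈ 19.93°.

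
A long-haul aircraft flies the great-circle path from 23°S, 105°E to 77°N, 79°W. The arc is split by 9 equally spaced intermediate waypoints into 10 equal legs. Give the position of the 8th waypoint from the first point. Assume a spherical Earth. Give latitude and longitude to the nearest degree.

≈ 78°N, 110°E

From cos δ = sin φ₁ sin φ₂ + cos φ₁ cos φ₂ cos Δλ, the central angle is δ ≈ 2.198 rad (126.0°).
Interpolate at f = 8/10 with slerp weights a = sin((1−f)δ)/sin δ ≈ 0.526, b = sin(fδ)/sin δ ≈ 1.214.
p = a·p₁ + b·p₂ ≈ (-0.073, 0.200, 0.977); φ = arcsin(p_z) ≈ 77.73°, λ = atan2(p_y, p_x) ≈ 110.14°.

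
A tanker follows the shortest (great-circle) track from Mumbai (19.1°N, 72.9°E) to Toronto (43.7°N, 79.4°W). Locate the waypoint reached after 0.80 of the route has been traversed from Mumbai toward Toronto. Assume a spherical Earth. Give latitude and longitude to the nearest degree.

From cos δ = sin φ₁ sin φ₂ + cos φ₁ cos φ₂ cos Δλ, the central angle is δ ≈ 1.959 rad (112.3°).
Interpolate at f = 0.80 with slerp weights a = sin((1−f)δ)/sin δ ≈ 0.413, b = sin(fδ)/sin δ ≈ 1.081.
p = a·p₁ + b·p₂ ≈ (0.258, -0.395, 0.882); φ = arcsin(p_z) ≈ 61.83°, λ = atan2(p_y, p_x) ≈ -56.82°.

≈ 62°N, 57°W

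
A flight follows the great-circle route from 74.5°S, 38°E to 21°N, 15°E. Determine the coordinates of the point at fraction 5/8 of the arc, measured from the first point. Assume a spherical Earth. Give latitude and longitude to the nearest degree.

≈ 15°S, 19°E

Write both endpoints as unit vectors p₁, p₂ with components (cos φ cos λ, cos φ sin λ, sin φ).
The central angle between the endpoints is δ = arccos(p₁·p₂) ≈ 1.687 rad (96.6°).
Interpolate at f = 5/8 with slerp weights a = sin((1−f)δ)/sin δ ≈ 0.595, b = sin(fδ)/sin δ ≈ 0.875.
p = a·p₁ + b·p₂ ≈ (0.915, 0.309, -0.260); φ = arcsin(p_z) ≈ -15.06°, λ = atan2(p_y, p_x) ≈ 18.69°.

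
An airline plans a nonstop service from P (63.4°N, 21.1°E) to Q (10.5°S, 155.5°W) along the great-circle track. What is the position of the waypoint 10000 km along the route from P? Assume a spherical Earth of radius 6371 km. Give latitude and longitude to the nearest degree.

≈ (27°N, 154°W)

From cos δ = sin φ₁ sin φ₂ + cos φ₁ cos φ₂ cos Δλ, the central angle is δ ≈ 2.217 rad (127.0°). The total great-circle distance is δ·R ≈ 2.217 × 6371 ≈ 14127 km, so the target fraction is f = 10000/14127 ≈ 0.708.
Interpolate at f ≈ 0.708 with slerp weights a = sin((1−f)δ)/sin δ ≈ 0.756, b = sin(fδ)/sin δ ≈ 1.253.
p = a·p₁ + b·p₂ ≈ (-0.805, -0.389, 0.448); φ = arcsin(p_z) ≈ 26.59°, λ = atan2(p_y, p_x) ≈ -154.21°.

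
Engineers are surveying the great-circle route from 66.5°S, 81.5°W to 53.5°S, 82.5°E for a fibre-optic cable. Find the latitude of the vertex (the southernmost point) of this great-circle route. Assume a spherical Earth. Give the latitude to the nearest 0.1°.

≈ 85.6°S

The great circle lies in the plane with unit normal n̂ = (p₁ × p₂)/|p₁ × p₂|.
Here n̂_z ≈ +0.076; the vertex latitude is φ_max = arccos|n̂_z| ≈ 85.6°.
Check via Clairaut: cos φ_max = |cos φ₁| · sin C = cos(66.5°)·sin(169.0°) ≈ 0.076, again giving ≈ 85.6°.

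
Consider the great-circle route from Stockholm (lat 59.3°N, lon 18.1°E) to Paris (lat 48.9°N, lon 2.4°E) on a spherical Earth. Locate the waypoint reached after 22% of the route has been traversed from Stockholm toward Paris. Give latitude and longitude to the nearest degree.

The haversine formula gives a central angle δ ≈ 0.241 rad (13.8°) between the endpoints.
Interpolate at f = 0.22 with slerp weights a = sin((1−f)δ)/sin δ ≈ 0.783, b = sin(fδ)/sin δ ≈ 0.222.
p = a·p₁ + b·p₂ ≈ (0.526, 0.130, 0.841); φ = arcsin(p_z) ≈ 57.20°, λ = atan2(p_y, p_x) ≈ 13.92°.

≈ lat 57°N, lon 14°E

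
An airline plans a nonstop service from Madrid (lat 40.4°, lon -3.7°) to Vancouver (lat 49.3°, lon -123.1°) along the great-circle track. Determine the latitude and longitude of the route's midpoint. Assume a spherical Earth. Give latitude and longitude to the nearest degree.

≈ lat 63°, lon -56°

Convert each endpoint to a unit vector on the sphere (x = cos φ cos λ, y = cos φ sin λ, z = sin φ).
The central angle between the endpoints is δ = arccos(p₁·p₂) ≈ 1.321 rad (75.7°).
Interpolate at f = 1/2 with slerp weights a = sin((1−f)δ)/sin δ ≈ 0.633, b = sin(fδ)/sin δ ≈ 0.633.
p = a·p₁ + b·p₂ ≈ (0.256, -0.377, 0.890); φ = arcsin(p_z) ≈ 62.91°, λ = atan2(p_y, p_x) ≈ -55.85°.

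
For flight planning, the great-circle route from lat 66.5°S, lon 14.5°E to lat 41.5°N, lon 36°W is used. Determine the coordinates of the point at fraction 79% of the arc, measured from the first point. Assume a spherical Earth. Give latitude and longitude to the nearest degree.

Write both endpoints as unit vectors p₁, p₂ with components (cos φ cos λ, cos φ sin λ, sin φ).
The central angle between the endpoints is δ = arccos(p₁·p₂) ≈ 2.002 rad (114.7°).
Interpolate at f = 0.79 with slerp weights a = sin((1−f)δ)/sin δ ≈ 0.449, b = sin(fδ)/sin δ ≈ 1.101.
p = a·p₁ + b·p₂ ≈ (0.840, -0.440, 0.317); φ = arcsin(p_z) ≈ 18.50°, λ = atan2(p_y, p_x) ≈ -27.62°.

≈ lat 19°N, lon 28°W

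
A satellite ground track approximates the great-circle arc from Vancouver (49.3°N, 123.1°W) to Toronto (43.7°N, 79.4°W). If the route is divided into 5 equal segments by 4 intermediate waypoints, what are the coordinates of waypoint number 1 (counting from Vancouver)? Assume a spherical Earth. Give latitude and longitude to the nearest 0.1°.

≈ 49.6°N, 113.8°W

Convert each endpoint to a unit vector on the sphere (x = cos φ cos λ, y = cos φ sin λ, z = sin φ).
The central angle between the endpoints is δ = arccos(p₁·p₂) ≈ 0.526 rad (30.2°).
Interpolate at f = 1/5 with slerp weights a = sin((1−f)δ)/sin δ ≈ 0.814, b = sin(fδ)/sin δ ≈ 0.209.
p = a·p₁ + b·p₂ ≈ (-0.262, -0.593, 0.761); φ = arcsin(p_z) ≈ 49.58°, λ = atan2(p_y, p_x) ≈ -113.83°.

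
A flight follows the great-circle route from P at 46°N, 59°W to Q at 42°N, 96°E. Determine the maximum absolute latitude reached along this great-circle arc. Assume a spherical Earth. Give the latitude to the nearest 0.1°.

≈ 77.4°N

The great circle lies in the plane with unit normal n̂ = (p₁ × p₂)/|p₁ × p₂|.
Here n̂_z ≈ +0.218; the vertex latitude is φ_max = arccos|n̂_z| ≈ 77.4°.
Check via Clairaut: cos φ_max = |cos φ₁| · sin C = cos(46.0°)·sin(18.3°) ≈ 0.218, again giving ≈ 77.4°.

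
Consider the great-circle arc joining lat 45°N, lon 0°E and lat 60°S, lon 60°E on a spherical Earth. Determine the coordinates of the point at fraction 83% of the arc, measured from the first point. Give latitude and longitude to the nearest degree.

≈ lat 44°S, lon 41°E

Convert each endpoint to a unit vector on the sphere (x = cos φ cos λ, y = cos φ sin λ, z = sin φ).
The central angle between the endpoints is δ = arccos(p₁·p₂) ≈ 2.021 rad (115.8°).
Interpolate at f = 0.83 with slerp weights a = sin((1−f)δ)/sin δ ≈ 0.374, b = sin(fδ)/sin δ ≈ 1.105.
p = a·p₁ + b·p₂ ≈ (0.541, 0.478, -0.692); φ = arcsin(p_z) ≈ -43.78°, λ = atan2(p_y, p_x) ≈ 41.49°.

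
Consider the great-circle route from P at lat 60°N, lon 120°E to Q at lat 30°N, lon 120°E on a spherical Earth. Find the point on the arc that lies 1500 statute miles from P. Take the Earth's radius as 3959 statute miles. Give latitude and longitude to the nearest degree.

Write both endpoints as unit vectors p₁, p₂ with components (cos φ cos λ, cos φ sin λ, sin φ).
The central angle between the endpoints is δ = arccos(p₁·p₂) ≈ 0.524 rad (30.0°). The total great-circle distance is δ·R ≈ 0.524 × 3959 ≈ 2073 mi, so the target fraction is f = 1500/2073 ≈ 0.724.
Interpolate at f ≈ 0.724 with slerp weights a = sin((1−f)δ)/sin δ ≈ 0.288, b = sin(fδ)/sin δ ≈ 0.740.
p = a·p₁ + b·p₂ ≈ (-0.392, 0.680, 0.620); φ = arcsin(p_z) ≈ 38.29°, λ = atan2(p_y, p_x) ≈ 120.00°.

≈ lat 38°N, lon 120°E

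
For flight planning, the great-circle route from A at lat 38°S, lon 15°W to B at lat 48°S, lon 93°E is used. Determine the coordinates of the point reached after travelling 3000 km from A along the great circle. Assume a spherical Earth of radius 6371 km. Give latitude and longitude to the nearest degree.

Write both endpoints as unit vectors p₁, p₂ with components (cos φ cos λ, cos φ sin λ, sin φ).
The central angle between the endpoints is δ = arccos(p₁·p₂) ≈ 1.272 rad (72.9°). The total great-circle distance is δ·R ≈ 1.272 × 6371 ≈ 8102 km, so the target fraction is f = 3000/8102 ≈ 0.370.
Interpolate at f ≈ 0.370 with slerp weights a = sin((1−f)δ)/sin δ ≈ 0.751, b = sin(fδ)/sin δ ≈ 0.475.
p = a·p₁ + b·p₂ ≈ (0.555, 0.164, -0.815); φ = arcsin(p_z) ≈ -54.62°, λ = atan2(p_y, p_x) ≈ 16.45°.

≈ lat 55°S, lon 16°E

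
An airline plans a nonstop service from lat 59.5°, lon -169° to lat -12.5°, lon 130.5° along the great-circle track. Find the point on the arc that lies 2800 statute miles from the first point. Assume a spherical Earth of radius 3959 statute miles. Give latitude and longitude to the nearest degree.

≈ lat 29°, lon 152°

Write both endpoints as unit vectors p₁, p₂ with components (cos φ cos λ, cos φ sin λ, sin φ).
The central angle between the endpoints is δ = arccos(p₁·p₂) ≈ 1.513 rad (86.7°). The total great-circle distance is δ·R ≈ 1.513 × 3959 ≈ 5991 mi, so the target fraction is f = 2800/5991 ≈ 0.467.
Interpolate at f ≈ 0.467 with slerp weights a = sin((1−f)δ)/sin δ ≈ 0.723, b = sin(fδ)/sin δ ≈ 0.651.
p = a·p₁ + b·p₂ ≈ (-0.773, 0.413, 0.482); φ = arcsin(p_z) ≈ 28.81°, λ = atan2(p_y, p_x) ≈ 151.87°.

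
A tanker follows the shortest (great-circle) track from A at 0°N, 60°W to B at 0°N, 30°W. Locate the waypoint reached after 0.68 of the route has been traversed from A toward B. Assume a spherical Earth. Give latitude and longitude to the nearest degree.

From cos δ = sin φ₁ sin φ₂ + cos φ₁ cos φ₂ cos Δλ, the central angle is δ ≈ 0.524 rad (30.0°).
Interpolate at f = 0.68 with slerp weights a = sin((1−f)δ)/sin δ ≈ 0.334, b = sin(fδ)/sin δ ≈ 0.697.
p = a·p₁ + b·p₂ ≈ (0.771, -0.637, 0.000); φ = arcsin(p_z) ≈ 0.00°, λ = atan2(p_y, p_x) ≈ -39.60°.

≈ 0°N, 40°W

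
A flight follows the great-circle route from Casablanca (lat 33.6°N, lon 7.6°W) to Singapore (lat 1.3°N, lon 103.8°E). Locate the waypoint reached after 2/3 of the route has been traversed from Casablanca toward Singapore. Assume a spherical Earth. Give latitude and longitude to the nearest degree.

From cos δ = sin φ₁ sin φ₂ + cos φ₁ cos φ₂ cos Δλ, the central angle is δ ≈ 1.866 rad (106.9°).
Interpolate at f = 2/3 with slerp weights a = sin((1−f)δ)/sin δ ≈ 0.609, b = sin(fδ)/sin δ ≈ 0.990.
p = a·p₁ + b·p₂ ≈ (0.267, 0.894, 0.360); φ = arcsin(p_z) ≈ 21.07°, λ = atan2(p_y, p_x) ≈ 73.38°.

≈ lat 21°N, lon 73°E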